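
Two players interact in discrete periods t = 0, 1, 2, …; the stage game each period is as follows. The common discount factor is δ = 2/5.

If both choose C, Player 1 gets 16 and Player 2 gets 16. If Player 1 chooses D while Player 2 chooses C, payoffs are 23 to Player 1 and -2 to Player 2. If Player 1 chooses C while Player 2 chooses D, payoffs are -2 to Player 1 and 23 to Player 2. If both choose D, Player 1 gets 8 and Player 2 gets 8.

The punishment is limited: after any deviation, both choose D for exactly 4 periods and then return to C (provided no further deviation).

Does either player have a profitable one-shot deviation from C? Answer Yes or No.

IC: δ+…+δ^4 ≥ (23−16)/(16−8) = 7/8.
At δ = 2/5: partial sum = 0.6496 < 0.8750. Cooperation not sustainable.

Yes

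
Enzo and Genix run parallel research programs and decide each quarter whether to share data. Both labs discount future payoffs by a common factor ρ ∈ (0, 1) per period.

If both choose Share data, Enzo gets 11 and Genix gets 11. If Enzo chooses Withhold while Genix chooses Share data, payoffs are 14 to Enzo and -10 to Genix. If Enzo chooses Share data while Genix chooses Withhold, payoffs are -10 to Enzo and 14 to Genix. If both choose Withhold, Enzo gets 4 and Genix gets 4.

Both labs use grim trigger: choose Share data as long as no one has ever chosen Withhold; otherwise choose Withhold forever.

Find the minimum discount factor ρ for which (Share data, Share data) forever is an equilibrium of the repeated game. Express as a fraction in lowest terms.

3/10

11/(1−ρ) ≥ 14 + 4ρ/(1−ρ)
11 ≥ 14 − 10ρ
ρ ≥ 3/10.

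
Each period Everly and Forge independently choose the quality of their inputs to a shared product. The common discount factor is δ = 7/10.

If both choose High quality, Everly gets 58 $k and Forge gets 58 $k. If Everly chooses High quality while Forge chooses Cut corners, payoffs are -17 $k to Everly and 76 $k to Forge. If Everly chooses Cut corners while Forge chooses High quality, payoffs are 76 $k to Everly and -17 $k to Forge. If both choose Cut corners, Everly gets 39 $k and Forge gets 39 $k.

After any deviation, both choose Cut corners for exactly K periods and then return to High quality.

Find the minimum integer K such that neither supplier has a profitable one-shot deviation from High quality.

Need Σ_{k=1}^{K} δ^k ≥ (76−58)/(58−39) = 0.9474 at δ = 7/10.
At K = 1 the sum is 0.7000 < 0.9474; at K = 2 it is 1.1900 ≥ 0.9474.
So the minimum punishment length is K = 2.

2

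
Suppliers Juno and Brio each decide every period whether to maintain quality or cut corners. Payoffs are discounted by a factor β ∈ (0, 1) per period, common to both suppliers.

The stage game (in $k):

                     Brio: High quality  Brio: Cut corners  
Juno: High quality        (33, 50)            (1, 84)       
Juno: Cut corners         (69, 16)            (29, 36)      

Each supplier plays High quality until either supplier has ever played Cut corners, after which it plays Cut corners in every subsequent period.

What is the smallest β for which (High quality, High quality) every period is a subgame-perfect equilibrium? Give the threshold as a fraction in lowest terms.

9/10

For Juno: deviation gain 69−33 = 36, per-period punishment loss 33−29 = 4. IC gives β ≥ 36/40 = 9/10.
For Brio: gain 34, loss 14 per period, so β ≥ 34/48 = 17/24.
The tighter constraint is Juno's, so cooperation needs β ≥ 9/10.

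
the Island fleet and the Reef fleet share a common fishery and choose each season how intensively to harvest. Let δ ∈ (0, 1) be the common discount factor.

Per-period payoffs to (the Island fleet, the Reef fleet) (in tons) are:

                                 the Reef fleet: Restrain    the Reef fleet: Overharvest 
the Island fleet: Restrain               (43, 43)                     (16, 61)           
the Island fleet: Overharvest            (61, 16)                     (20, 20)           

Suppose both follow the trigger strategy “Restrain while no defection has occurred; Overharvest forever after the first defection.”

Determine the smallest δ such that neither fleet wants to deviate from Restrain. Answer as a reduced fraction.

43/(1−δ) ≥ 61 + 20δ/(1−δ)
43 ≥ 61 − 41δ
δ ≥ 18/41.

18/41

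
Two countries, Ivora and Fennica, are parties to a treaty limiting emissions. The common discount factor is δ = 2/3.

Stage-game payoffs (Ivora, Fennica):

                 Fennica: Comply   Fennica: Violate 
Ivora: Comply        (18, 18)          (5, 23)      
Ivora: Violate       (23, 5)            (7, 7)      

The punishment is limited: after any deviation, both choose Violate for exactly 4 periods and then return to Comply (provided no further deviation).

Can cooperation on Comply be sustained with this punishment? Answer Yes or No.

Comparing payoff streams over the 5 periods until play realigns: cooperate → 18(1+δ+…+δ^4); deviate → 23 + 7(δ+…+δ^4).
Cooperation is sustained iff (18−7)(δ+…+δ^4) ≥ 23−18.
δ+…+δ^4 = 2/3·(1−(2/3)^4)/(1−2/3) = 1.6049, and (23−18)/(18−7) = 0.4545.
1.6049 ≥ 0.4545, so cooperation is sustainable.

Yes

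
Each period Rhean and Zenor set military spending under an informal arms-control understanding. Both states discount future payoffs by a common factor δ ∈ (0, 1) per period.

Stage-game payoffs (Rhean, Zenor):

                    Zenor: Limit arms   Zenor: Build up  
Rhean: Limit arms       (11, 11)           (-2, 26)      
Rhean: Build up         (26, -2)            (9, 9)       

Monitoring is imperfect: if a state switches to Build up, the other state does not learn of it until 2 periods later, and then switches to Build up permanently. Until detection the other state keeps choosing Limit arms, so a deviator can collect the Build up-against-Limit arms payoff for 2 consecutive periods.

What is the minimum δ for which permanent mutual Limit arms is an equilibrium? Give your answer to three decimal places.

A deviator earns 26 for 2 periods, then 9 forever; cooperating earns 11 forever. Multiplying the IC by (1−δ):
11 ≥ 26(1−δ^2) + 9δ^2, so 17·δ^2 ≥ 15 and δ^2 ≥ 15/17.
δ ≥ (15/17)^(1/2) ≈ 0.939.

0.939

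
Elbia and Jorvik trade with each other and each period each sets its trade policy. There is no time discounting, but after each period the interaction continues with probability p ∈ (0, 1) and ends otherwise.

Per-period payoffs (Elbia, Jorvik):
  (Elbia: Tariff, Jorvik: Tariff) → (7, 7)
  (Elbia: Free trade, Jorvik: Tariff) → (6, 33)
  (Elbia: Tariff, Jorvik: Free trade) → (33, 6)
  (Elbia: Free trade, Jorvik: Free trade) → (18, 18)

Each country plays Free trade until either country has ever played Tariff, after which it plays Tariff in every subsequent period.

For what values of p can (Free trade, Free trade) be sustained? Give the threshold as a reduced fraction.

With no time discounting, the continuation probability p plays the role of the discount factor.
Grim-trigger IC: 18/(1−p) ≥ 33 + 7p/(1−p) ⇒ p ≥ (33−18)/(33−7) = 15/26.

15/26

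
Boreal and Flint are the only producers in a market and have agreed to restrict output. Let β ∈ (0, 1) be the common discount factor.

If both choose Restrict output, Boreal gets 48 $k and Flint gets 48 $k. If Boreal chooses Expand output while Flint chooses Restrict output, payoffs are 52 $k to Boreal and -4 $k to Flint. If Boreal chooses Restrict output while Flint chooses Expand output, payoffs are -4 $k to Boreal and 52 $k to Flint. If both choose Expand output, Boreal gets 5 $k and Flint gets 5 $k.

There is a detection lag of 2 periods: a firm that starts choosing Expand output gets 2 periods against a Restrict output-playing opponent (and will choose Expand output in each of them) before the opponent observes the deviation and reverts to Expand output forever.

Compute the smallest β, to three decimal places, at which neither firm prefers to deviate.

0.292

The best deviation is to choose Expand output for all 2 undetected periods, earning 52 each, then 5 forever once detected.
Deviation value: 52(1−β^2)/(1−β) + 5β^2/(1−β); cooperation value: 48/(1−β).
IC: 48 ≥ 52(1−β^2) + 5β^2 = 52 − 47β^2.
So β^2 ≥ 4/47, giving β ≥ (4/47)^(1/2) ≈ 0.292.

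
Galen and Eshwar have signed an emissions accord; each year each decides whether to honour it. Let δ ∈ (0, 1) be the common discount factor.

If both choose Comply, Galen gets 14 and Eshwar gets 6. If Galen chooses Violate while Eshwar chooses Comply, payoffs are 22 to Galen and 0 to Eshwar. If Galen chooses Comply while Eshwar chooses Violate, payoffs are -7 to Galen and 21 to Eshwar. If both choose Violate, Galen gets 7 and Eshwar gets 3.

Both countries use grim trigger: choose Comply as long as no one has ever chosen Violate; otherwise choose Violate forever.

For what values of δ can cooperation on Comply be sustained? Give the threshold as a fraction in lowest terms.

For Galen: deviation gain 22−14 = 8, per-period punishment loss 14−7 = 7. IC gives δ ≥ 8/15.
For Eshwar: gain 15, loss 3 per period, so δ ≥ 15/18 = 5/6.
The tighter constraint is Eshwar's, so cooperation needs δ ≥ 5/6.

5/6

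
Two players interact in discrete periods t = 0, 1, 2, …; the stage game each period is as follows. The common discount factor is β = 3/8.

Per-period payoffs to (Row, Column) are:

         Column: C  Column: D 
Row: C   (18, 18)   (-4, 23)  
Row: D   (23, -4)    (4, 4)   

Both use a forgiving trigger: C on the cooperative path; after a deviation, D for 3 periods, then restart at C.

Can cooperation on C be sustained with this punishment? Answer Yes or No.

A one-shot deviation gives 23 now, then 4 for 3 periods, then back to 18.
Gain from deviating: (23−18) today; loss: (18−4) in each of the next 3 periods.
No-deviation condition: (18−4)(β+…+β^3) ≥ 23−18, i.e. β+…+β^3 ≥ 5/14.
At β = 3/8: β+…+β^3 = 0.5684 ≥ 0.3571.
So cooperation is sustainable.

Yes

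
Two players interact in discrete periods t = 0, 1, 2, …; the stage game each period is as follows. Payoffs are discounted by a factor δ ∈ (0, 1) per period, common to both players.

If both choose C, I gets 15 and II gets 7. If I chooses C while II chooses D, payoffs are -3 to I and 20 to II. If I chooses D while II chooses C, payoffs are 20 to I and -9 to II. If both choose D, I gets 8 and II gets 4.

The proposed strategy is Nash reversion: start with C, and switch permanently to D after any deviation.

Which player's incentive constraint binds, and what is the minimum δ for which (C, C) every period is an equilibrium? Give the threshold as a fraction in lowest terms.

I: cooperation gives 15 each period; deviation gives 20 once then 8 forever.
  15/(1−δ) ≥ 20 + 8δ/(1−δ) ⇒ δ ≥ 5/12.
II: cooperation gives 7 each period; deviation gives 20 once then 4 forever.
  δ ≥ 13/16.
Both must hold, so the binding constraint is II's: δ ≥ 13/16.

II; δ ≥ 13/16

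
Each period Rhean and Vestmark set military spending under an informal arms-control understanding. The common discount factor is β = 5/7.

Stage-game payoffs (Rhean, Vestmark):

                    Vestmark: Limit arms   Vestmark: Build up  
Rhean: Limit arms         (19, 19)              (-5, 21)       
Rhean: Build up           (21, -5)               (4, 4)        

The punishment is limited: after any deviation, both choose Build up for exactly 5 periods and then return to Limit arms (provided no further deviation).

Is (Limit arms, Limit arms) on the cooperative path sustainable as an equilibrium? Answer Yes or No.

Yes

Comparing payoff streams over the 6 periods until play realigns: cooperate → 19(1+β+…+β^5); deviate → 21 + 4(β+…+β^5).
Cooperation is sustained iff (19−4)(β+…+β^5) ≥ 21−19.
β+…+β^5 = 5/7·(1−(5/7)^5)/(1−5/7) = 2.0352, and (21−19)/(19−4) = 0.1333.
2.0352 ≥ 0.1333, so cooperation is sustainable.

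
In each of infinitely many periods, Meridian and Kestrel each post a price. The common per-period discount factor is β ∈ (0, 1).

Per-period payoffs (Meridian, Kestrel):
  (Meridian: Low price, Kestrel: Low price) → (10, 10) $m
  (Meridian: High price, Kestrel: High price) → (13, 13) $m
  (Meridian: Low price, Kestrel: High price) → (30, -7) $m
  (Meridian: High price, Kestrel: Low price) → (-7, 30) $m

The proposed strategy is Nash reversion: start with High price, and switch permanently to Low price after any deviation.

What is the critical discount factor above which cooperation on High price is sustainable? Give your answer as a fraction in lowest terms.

13/(1−β) ≥ 30 + 10β/(1−β)
13 ≥ 30 − 20β
β ≥ 17/20.

17/20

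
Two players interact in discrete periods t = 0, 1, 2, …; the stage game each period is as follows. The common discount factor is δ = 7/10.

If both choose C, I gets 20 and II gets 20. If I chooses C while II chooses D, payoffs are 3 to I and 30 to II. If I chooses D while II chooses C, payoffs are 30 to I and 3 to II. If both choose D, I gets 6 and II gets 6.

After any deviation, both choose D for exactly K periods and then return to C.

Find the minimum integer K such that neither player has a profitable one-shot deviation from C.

2

No profitable deviation requires (20−6)(δ+…+δ^K) ≥ 30−20, i.e. δ+…+δ^K ≥ 5/7 ≈ 0.7143.
With δ = 7/10, the partial sums are K=1: 0.7000, K=2: 1.1900.
K = 2 is the first length at which the sum reaches 0.7143.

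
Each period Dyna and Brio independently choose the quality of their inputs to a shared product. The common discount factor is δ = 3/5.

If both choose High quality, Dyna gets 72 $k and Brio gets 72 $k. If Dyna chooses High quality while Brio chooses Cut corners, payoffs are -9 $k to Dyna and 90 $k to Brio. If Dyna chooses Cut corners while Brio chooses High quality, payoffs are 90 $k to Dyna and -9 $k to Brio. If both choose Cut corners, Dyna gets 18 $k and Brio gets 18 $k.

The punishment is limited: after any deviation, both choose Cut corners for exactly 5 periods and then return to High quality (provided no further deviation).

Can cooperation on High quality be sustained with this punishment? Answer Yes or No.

A one-shot deviation gives 90 now, then 18 for 5 periods, then back to 72.
Gain from deviating: (90−72) today; loss: (72−18) in each of the next 5 periods.
No-deviation condition: (72−18)(δ+…+δ^5) ≥ 90−72, i.e. δ+…+δ^5 ≥ 1/3.
At δ = 3/5: δ+…+δ^5 = 1.3834 ≥ 0.3333.
So cooperation is sustainable.

Yes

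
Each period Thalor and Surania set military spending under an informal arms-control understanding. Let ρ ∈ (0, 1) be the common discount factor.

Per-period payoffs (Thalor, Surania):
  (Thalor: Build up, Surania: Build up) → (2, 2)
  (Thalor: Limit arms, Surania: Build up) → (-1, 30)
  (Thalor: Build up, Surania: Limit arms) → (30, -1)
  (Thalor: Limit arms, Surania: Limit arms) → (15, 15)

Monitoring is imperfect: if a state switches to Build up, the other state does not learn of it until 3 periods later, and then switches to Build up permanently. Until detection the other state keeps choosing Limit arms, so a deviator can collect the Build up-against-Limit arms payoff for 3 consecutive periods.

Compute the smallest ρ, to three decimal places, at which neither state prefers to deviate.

The best deviation is to choose Build up for all 3 undetected periods, earning 30 each, then 2 forever once detected.
Deviation value: 30(1−ρ^3)/(1−ρ) + 2ρ^3/(1−ρ); cooperation value: 15/(1−ρ).
IC: 15 ≥ 30(1−ρ^3) + 2ρ^3 = 30 − 28ρ^3.
So ρ^3 ≥ 15/28, giving ρ ≥ (15/28)^(1/3) ≈ 0.812.

0.812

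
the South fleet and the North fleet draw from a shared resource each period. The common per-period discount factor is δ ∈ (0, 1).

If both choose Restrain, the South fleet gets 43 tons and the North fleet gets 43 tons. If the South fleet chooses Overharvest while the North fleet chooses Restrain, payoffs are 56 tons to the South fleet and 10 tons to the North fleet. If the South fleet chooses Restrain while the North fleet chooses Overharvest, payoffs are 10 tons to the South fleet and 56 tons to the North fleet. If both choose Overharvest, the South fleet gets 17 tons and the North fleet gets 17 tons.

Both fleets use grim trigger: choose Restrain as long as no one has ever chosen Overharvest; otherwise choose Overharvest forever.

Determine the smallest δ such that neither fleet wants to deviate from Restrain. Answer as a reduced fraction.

Under grim trigger the critical discount factor is (T−C)/(T−P) with T = 56, C = 43, P = 17.
δ* = (56−43)/(56−17) = 13/39 = 1/3.

1/3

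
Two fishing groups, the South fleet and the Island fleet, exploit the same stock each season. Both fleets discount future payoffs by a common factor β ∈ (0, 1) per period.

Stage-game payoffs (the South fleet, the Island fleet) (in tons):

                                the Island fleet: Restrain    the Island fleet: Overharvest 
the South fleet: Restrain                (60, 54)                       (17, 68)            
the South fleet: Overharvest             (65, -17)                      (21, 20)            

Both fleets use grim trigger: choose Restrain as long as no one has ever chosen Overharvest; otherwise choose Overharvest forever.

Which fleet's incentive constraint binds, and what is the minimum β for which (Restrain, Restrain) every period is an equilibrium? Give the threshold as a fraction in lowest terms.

the South fleet: cooperation gives 60 each period; deviation gives 65 once then 21 forever.
  60/(1−β) ≥ 65 + 21β/(1−β) ⇒ β ≥ 5/44.
the Island fleet: cooperation gives 54 each period; deviation gives 68 once then 20 forever.
  β ≥ 14/48 = 7/24.
Both must hold, so the binding constraint is the Island fleet's: β ≥ 7/24.

the Island fleet; β ≥ 7/24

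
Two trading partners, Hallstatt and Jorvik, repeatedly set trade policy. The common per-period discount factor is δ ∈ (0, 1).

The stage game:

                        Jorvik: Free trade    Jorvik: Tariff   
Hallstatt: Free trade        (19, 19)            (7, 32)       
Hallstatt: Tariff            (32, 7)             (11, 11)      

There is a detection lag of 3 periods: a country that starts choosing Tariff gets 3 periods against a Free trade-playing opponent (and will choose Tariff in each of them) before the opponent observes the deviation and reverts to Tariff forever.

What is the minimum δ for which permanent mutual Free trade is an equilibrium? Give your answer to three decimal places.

The best deviation is to choose Tariff for all 3 undetected periods, earning 32 each, then 11 forever once detected.
Deviation value: 32(1−δ^3)/(1−δ) + 11δ^3/(1−δ); cooperation value: 19/(1−δ).
IC: 19 ≥ 32(1−δ^3) + 11δ^3 = 32 − 21δ^3.
So δ^3 ≥ 13/21, giving δ ≥ (13/21)^(1/3) ≈ 0.852.

0.852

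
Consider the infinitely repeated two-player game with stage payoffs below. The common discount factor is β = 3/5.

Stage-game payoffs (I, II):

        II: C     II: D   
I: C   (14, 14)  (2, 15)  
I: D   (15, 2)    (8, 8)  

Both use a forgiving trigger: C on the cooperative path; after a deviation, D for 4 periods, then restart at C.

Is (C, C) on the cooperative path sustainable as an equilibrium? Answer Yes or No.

A one-shot deviation gives 15 now, then 8 for 4 periods, then back to 14.
Gain from deviating: (15−14) today; loss: (14−8) in each of the next 4 periods.
No-deviation condition: (14−8)(β+…+β^4) ≥ 15−14, i.e. β+…+β^4 ≥ 1/6.
At β = 3/5: β+…+β^4 = 1.3056 ≥ 0.1667.
So cooperation is sustainable.

Yes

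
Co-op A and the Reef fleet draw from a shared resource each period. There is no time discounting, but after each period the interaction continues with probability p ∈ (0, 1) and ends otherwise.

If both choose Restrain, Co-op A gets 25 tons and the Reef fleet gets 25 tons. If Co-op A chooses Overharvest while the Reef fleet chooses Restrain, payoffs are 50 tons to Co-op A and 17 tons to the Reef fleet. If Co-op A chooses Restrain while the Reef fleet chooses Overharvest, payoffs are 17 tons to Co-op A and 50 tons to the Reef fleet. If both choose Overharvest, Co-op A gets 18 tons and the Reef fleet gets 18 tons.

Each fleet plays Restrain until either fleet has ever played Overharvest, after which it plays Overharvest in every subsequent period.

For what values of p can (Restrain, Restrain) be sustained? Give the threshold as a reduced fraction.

25/32

With no time discounting, the continuation probability p plays the role of the discount factor.
Grim-trigger IC: 25/(1−p) ≥ 50 + 18p/(1−p) ⇒ p ≥ (50−25)/(50−18) = 25/32.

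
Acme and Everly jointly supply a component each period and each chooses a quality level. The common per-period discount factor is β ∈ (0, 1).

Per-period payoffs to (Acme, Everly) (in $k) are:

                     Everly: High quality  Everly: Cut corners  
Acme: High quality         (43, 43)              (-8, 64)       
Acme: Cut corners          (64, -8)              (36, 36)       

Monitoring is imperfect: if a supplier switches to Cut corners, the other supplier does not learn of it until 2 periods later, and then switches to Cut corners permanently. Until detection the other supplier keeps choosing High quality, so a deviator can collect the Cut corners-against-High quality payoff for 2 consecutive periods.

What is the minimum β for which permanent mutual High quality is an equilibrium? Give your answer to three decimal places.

The best deviation is to choose Cut corners for all 2 undetected periods, earning 64 each, then 36 forever once detected.
Deviation value: 64(1−β^2)/(1−β) + 36β^2/(1−β); cooperation value: 43/(1−β).
IC: 43 ≥ 64(1−β^2) + 36β^2 = 64 − 28β^2.
So β^2 ≥ 21/28 = 3/4, giving β ≥ (3/4)^(1/2) ≈ 0.866.

0.866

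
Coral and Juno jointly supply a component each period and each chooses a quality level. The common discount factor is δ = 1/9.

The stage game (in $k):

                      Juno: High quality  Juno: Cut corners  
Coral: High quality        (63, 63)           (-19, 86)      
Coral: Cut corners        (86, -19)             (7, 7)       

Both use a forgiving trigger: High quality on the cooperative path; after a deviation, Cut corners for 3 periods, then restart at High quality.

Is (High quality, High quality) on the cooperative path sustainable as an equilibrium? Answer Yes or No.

Comparing payoff streams over the 4 periods until play realigns: cooperate → 63(1+δ+…+δ^3); deviate → 86 + 7(δ+…+δ^3).
Cooperation is sustained iff (63−7)(δ+…+δ^3) ≥ 86−63.
δ+…+δ^3 = 1/9·(1−(1/9)^3)/(1−1/9) = 0.1248, and (86−63)/(63−7) = 0.4107.
0.1248 < 0.4107, so cooperation is not sustainable.

No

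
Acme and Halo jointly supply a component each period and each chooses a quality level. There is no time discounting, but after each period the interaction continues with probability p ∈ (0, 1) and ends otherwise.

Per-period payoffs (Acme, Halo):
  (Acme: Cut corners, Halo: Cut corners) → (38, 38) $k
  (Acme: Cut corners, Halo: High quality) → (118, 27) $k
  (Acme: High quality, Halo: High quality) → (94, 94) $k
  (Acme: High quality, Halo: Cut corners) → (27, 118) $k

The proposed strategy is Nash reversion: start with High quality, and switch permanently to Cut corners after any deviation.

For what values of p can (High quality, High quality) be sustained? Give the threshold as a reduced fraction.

3/10

With no time discounting, the continuation probability p plays the role of the discount factor.
Grim-trigger IC: 94/(1−p) ≥ 118 + 38p/(1−p) ⇒ p ≥ (118−94)/(118−38) = 3/10.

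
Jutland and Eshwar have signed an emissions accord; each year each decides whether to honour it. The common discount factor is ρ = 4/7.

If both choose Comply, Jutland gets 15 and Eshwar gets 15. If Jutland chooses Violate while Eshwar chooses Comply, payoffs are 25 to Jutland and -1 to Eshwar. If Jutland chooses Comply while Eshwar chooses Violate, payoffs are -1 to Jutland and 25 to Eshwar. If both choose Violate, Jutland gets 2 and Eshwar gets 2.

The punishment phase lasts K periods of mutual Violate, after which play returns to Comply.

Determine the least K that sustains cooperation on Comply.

No profitable deviation requires (15−2)(ρ+…+ρ^K) ≥ 25−15, i.e. ρ+…+ρ^K ≥ 10/13 ≈ 0.7692.
With ρ = 4/7, the partial sums are K=1: 0.5714, K=2: 0.8980.
K = 2 is the first length at which the sum reaches 0.7692.

2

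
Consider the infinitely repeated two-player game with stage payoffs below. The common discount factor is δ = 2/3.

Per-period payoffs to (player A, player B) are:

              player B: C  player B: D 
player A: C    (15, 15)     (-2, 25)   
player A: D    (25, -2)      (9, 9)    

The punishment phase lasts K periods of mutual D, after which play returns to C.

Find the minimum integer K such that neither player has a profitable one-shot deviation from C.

5

Need Σ_{k=1}^{K} δ^k ≥ (25−15)/(15−9) = 1.6667 at δ = 2/3.
At K = 4 the sum is 1.6049 < 1.6667; at K = 5 it is 1.7366 ≥ 1.6667.
So the minimum punishment length is K = 5.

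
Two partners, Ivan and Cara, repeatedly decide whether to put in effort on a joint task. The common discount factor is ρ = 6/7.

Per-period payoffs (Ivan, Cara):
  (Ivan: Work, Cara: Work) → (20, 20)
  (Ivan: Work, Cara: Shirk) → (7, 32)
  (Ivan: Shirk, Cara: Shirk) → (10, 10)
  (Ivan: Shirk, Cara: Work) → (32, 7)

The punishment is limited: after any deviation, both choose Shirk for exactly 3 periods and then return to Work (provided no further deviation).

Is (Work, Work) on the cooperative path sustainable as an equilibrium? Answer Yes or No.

IC: ρ+…+ρ^3 ≥ (32−20)/(20−10) = 6/5.
At ρ = 6/7: partial sum = 2.2216 ≥ 1.2000. Cooperation sustainable.

Yes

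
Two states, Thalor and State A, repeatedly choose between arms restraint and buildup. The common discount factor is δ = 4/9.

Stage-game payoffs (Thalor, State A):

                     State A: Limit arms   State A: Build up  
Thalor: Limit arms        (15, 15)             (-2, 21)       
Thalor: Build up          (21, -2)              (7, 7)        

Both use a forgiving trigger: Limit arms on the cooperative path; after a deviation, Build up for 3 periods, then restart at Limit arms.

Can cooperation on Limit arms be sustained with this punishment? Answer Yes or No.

Comparing payoff streams over the 4 periods until play realigns: cooperate → 15(1+δ+…+δ^3); deviate → 21 + 7(δ+…+δ^3).
Cooperation is sustained iff (15−7)(δ+…+δ^3) ≥ 21−15.
δ+…+δ^3 = 4/9·(1−(4/9)^3)/(1−4/9) = 0.7298, and (21−15)/(15−7) = 0.7500.
0.7298 < 0.7500, so cooperation is not sustainable.

No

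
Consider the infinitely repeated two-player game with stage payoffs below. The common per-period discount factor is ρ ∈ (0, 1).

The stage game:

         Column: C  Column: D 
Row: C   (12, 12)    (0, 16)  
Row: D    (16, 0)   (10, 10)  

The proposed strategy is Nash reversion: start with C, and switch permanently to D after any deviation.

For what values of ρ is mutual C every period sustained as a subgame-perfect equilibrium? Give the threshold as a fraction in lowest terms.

2/3

12/(1−ρ) ≥ 16 + 10ρ/(1−ρ)
12 ≥ 16 − 6ρ
ρ ≥ 4/6 = 2/3.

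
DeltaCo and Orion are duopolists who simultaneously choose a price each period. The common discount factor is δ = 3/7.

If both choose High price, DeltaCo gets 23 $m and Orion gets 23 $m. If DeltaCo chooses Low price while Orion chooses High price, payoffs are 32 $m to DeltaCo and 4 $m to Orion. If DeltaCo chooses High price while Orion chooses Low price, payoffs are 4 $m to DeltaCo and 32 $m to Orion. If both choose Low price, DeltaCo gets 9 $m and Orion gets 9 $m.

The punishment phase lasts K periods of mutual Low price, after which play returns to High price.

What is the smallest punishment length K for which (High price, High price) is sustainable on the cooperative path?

IC: δ(1−δ^K)/(1−δ) ≥ (32−23)/(23−9) = 9/14.
With δ = 3/7: need 1 − δ^K ≥ 9/14·(1−3/7)/(3/7), i.e. δ^K ≤ 0.1429.
Since (3/7)^2 = 0.1837 and (3/7)^3 = 0.0787, the smallest such K is 3.

3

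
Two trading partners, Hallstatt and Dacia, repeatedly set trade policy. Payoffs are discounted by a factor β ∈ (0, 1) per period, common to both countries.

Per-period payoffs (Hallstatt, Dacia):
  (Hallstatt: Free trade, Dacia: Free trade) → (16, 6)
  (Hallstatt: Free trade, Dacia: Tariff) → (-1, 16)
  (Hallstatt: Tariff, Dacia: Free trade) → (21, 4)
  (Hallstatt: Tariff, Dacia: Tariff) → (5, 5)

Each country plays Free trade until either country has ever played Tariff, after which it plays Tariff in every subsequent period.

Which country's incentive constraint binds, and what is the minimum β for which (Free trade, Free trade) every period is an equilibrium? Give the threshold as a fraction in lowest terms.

For Hallstatt: deviation gain 21−16 = 5, per-period punishment loss 16−5 = 11. IC gives β ≥ 5/16.
For Dacia: gain 10, loss 1 per period, so β ≥ 10/11.
The tighter constraint is Dacia's, so cooperation needs β ≥ 10/11.

Dacia; β ≥ 10/11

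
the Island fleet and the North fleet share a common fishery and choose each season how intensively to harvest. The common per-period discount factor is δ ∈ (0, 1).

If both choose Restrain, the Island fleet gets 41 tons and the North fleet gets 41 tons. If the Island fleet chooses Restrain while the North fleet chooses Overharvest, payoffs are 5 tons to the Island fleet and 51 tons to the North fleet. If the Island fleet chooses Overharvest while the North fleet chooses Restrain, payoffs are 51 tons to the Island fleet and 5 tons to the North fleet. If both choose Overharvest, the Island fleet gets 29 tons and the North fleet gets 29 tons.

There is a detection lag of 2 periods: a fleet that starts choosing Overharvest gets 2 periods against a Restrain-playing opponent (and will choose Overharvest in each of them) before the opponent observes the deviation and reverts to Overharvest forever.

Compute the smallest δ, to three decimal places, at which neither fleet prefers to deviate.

0.674

Deviating for the 2 undetected periods gains 51−41 = 10 per period over cooperation, then loses 41−29 = 12 per period forever once punishment starts.
Gain: 10(1 + δ + … + δ^1); loss: 12·δ^2/(1−δ).
No profitable deviation ⇔ 10(1−δ^2) ≤ 12·δ^2, i.e. δ^2 ≥ 10/(10+12) = 5/11.
Hence δ ≥ (5/11)^(1/2) ≈ 0.674.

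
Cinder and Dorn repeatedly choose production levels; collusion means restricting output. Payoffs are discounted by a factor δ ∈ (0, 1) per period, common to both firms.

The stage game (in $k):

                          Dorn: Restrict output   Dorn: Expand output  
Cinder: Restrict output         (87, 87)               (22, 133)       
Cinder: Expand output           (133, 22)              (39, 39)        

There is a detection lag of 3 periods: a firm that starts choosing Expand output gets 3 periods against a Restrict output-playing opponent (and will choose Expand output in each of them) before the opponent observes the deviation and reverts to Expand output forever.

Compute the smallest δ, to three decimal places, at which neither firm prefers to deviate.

Deviating for the 3 undetected periods gains 133−87 = 46 per period over cooperation, then loses 87−39 = 48 per period forever once punishment starts.
Gain: 46(1 + δ + … + δ^2); loss: 48·δ^3/(1−δ).
No profitable deviation ⇔ 46(1−δ^3) ≤ 48·δ^3, i.e. δ^3 ≥ 46/(46+48) = 23/47.
Hence δ ≥ (23/47)^(1/3) ≈ 0.788.

0.788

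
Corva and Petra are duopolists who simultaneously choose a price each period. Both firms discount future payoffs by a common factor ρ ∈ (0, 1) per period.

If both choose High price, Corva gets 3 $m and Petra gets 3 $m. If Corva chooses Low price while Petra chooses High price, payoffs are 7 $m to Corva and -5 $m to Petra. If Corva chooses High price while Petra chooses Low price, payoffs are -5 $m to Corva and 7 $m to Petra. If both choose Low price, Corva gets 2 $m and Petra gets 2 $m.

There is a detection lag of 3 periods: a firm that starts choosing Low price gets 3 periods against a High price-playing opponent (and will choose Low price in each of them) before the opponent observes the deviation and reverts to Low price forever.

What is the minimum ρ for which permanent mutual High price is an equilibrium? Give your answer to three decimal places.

0.928

Deviating for the 3 undetected periods gains 7−3 = 4 per period over cooperation, then loses 3−2 = 1 per period forever once punishment starts.
Gain: 4(1 + ρ + … + ρ^2); loss: 1·ρ^3/(1−ρ).
No profitable deviation ⇔ 4(1−ρ^3) ≤ 1·ρ^3, i.e. ρ^3 ≥ 4/(4+1) = 4/5.
Hence ρ ≥ (4/5)^(1/3) ≈ 0.928.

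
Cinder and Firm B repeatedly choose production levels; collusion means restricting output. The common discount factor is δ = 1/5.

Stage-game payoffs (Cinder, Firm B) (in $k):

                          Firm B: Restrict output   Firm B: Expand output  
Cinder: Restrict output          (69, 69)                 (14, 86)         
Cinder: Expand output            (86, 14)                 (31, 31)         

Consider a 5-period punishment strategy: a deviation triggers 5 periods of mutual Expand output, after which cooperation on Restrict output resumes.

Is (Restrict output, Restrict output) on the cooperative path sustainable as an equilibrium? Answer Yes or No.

No

IC: δ+…+δ^5 ≥ (86−69)/(69−31) = 17/38.
At δ = 1/5: partial sum = 0.2499 < 0.4474. Cooperation not sustainable.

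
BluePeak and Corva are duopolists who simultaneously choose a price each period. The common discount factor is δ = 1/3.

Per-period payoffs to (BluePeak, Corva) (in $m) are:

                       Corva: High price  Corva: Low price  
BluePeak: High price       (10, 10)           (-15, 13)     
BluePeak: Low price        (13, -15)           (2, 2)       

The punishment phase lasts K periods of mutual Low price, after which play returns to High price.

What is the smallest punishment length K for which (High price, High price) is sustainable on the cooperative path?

2

No profitable deviation requires (10−2)(δ+…+δ^K) ≥ 13−10, i.e. δ+…+δ^K ≥ 3/8 ≈ 0.3750.
With δ = 1/3, the partial sums are K=1: 0.3333, K=2: 0.4444.
K = 2 is the first length at which the sum reaches 0.3750.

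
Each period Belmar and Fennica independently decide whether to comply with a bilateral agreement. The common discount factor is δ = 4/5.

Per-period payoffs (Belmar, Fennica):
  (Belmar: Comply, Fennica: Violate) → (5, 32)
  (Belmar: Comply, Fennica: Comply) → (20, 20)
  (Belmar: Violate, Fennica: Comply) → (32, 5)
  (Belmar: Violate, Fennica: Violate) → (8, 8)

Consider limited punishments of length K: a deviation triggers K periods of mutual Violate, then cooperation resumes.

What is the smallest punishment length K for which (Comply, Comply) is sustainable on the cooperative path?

No profitable deviation requires (20−8)(δ+…+δ^K) ≥ 32−20, i.e. δ+…+δ^K ≥ 1 ≈ 1.0000.
With δ = 4/5, the partial sums are K=1: 0.8000, K=2: 1.4400.
K = 2 is the first length at which the sum reaches 1.0000.

2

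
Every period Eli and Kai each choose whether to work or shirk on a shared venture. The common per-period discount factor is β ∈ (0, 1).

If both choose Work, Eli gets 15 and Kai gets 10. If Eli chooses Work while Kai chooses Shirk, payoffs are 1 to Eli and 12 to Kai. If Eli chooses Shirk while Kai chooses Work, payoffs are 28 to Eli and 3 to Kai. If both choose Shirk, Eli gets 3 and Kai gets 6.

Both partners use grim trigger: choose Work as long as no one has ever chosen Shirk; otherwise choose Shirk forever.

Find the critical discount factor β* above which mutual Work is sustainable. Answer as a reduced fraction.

13/25

Eli's threshold: (28−15)/(28−3) = 13/25.
Kai's threshold: (12−10)/(12−6) = 1/3.
13/25 > 1/3, so Eli binds and β* = 13/25.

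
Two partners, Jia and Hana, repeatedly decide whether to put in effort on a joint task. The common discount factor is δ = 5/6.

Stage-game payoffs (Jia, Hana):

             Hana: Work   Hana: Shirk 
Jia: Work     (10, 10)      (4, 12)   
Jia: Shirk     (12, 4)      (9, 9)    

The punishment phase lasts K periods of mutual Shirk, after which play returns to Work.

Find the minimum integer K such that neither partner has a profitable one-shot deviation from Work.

3

Need Σ_{k=1}^{K} δ^k ≥ (12−10)/(10−9) = 2.0000 at δ = 5/6.
At K = 2 the sum is 1.5278 < 2.0000; at K = 3 it is 2.1065 ≥ 2.0000.
So the minimum punishment length is K = 3.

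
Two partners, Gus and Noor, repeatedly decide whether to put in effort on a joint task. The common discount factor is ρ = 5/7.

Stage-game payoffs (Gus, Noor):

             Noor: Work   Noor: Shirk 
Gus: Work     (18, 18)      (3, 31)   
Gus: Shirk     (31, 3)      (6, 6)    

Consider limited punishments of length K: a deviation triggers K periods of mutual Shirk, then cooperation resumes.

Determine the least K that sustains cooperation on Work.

2

Need Σ_{k=1}^{K} ρ^k ≥ (31−18)/(18−6) = 1.0833 at ρ = 5/7.
At K = 1 the sum is 0.7143 < 1.0833; at K = 2 it is 1.2245 ≥ 1.0833.
So the minimum punishment length is K = 2.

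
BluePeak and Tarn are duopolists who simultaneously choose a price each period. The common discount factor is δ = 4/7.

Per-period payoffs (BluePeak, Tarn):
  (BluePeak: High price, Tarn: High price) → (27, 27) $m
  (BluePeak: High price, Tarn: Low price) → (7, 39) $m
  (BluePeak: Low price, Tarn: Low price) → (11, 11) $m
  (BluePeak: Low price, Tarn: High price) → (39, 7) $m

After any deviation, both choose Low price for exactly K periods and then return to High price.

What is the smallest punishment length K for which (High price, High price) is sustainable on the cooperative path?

2

Need Σ_{k=1}^{K} δ^k ≥ (39−27)/(27−11) = 0.7500 at δ = 4/7.
At K = 1 the sum is 0.5714 < 0.7500; at K = 2 it is 0.8980 ≥ 0.7500.
So the minimum punishment length is K = 2.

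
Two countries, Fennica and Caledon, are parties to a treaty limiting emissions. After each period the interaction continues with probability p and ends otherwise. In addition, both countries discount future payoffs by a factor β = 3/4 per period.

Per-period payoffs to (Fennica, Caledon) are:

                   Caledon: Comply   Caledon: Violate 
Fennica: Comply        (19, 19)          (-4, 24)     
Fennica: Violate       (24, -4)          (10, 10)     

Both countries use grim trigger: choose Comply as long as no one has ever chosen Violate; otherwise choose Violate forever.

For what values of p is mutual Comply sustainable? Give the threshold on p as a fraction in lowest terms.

With continuation probability p and discount β, the effective per-period discount factor is βp.
Grim-trigger IC: βp ≥ (24−19)/(24−10) = 5/14.
So p ≥ (5/14)/(3/4) = 10/21.

10/21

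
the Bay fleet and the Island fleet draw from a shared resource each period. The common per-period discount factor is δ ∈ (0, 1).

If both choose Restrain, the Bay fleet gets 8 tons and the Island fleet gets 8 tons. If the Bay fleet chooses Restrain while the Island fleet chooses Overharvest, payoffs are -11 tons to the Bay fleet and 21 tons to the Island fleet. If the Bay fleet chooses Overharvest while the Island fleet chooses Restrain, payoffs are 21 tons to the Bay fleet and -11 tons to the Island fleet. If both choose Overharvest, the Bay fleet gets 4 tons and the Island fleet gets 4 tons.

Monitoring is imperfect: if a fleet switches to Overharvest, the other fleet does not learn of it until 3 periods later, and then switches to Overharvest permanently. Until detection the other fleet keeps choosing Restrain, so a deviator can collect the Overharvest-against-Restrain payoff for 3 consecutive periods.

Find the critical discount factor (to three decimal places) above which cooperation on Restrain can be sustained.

0.914

A deviator earns 21 for 3 periods, then 4 forever; cooperating earns 8 forever. Multiplying the IC by (1−δ):
8 ≥ 21(1−δ^3) + 4δ^3, so 17·δ^3 ≥ 13 and δ^3 ≥ 13/17.
δ ≥ (13/17)^(1/3) ≈ 0.914.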